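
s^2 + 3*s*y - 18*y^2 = (s - 3*y)*(s + 6*y)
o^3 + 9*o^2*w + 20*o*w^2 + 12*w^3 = (o + w)*(o + 2*w)*(o + 6*w)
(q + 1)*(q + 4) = q^2 + 5*q + 4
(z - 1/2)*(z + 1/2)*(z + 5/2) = z^3 + 5*z^2/2 - z/4 - 5/8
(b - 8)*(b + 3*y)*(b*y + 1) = b^3*y + 3*b^2*y^2 - 8*b^2*y + b^2 - 24*b*y^2 + 3*b*y - 8*b - 24*y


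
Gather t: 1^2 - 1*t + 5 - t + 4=10 - 2*t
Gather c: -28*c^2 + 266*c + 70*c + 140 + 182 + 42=-28*c^2 + 336*c + 364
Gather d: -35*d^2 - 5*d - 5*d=-35*d^2 - 10*d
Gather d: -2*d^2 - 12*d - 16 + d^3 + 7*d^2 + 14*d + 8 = d^3 + 5*d^2 + 2*d - 8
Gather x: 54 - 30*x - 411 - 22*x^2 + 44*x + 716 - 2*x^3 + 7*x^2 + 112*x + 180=-2*x^3 - 15*x^2 + 126*x + 539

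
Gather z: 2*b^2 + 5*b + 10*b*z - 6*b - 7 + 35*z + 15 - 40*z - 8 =2*b^2 - b + z*(10*b - 5)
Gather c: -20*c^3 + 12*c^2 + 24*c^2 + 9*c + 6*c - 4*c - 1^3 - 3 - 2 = -20*c^3 + 36*c^2 + 11*c - 6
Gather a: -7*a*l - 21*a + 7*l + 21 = a*(-7*l - 21) + 7*l + 21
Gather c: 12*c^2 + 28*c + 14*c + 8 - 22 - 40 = 12*c^2 + 42*c - 54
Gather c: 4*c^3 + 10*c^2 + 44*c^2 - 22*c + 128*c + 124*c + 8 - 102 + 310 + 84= 4*c^3 + 54*c^2 + 230*c + 300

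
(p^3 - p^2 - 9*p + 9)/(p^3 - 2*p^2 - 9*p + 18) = (p - 1)/(p - 2)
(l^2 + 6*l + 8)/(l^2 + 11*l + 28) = (l + 2)/(l + 7)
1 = 1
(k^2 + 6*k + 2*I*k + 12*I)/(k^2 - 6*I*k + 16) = (k + 6)/(k - 8*I)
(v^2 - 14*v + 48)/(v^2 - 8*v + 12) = (v - 8)/(v - 2)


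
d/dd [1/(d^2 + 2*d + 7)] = 2*(-d - 1)/(d^2 + 2*d + 7)^2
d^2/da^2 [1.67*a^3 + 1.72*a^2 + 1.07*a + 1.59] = 10.02*a + 3.44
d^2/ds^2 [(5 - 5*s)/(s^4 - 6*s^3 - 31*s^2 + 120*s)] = 10*(-6*s^7 + 58*s^6 - 105*s^5 - 261*s^4 + 47*s^3 + 723*s^2 - 11160*s + 14400)/(s^3*(s^9 - 18*s^8 + 15*s^7 + 1260*s^6 - 4785*s^5 - 26658*s^4 + 147329*s^3 + 86760*s^2 - 1339200*s + 1728000))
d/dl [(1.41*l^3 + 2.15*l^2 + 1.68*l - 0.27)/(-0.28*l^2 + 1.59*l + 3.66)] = (-0.3948*l^4 + 4.4838*l^3 + 19.3707*l^2 + 15.5868*l + 6.5781)/(0.0784*l^4 - 0.8904*l^3 + 0.4785*l^2 + 11.6388*l + 13.3956)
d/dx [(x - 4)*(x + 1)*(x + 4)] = 3*x^2 + 2*x - 16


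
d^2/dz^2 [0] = 0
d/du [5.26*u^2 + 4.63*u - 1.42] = 10.52*u + 4.63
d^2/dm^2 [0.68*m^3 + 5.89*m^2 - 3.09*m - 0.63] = 4.08*m + 11.78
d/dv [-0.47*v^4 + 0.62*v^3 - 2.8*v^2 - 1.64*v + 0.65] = -1.88*v^3 + 1.86*v^2 - 5.6*v - 1.64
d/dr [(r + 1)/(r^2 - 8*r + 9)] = (r^2 - 8*r - 2*(r - 4)*(r + 1) + 9)/(r^2 - 8*r + 9)^2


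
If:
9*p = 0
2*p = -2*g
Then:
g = 0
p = 0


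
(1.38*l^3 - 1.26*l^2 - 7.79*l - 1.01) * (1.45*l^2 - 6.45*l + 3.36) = 2.001*l^5 - 10.728*l^4 + 1.4683*l^3 + 44.5474*l^2 - 19.6599*l - 3.3936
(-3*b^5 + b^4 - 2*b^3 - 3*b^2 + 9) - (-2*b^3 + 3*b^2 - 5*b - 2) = -3*b^5 + b^4 - 6*b^2 + 5*b + 11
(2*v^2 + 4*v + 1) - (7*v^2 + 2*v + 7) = -5*v^2 + 2*v - 6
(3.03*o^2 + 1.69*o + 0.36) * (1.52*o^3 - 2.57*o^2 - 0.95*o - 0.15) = 4.6056*o^5 - 5.2183*o^4 - 6.6746*o^3 - 2.9852*o^2 - 0.5955*o - 0.054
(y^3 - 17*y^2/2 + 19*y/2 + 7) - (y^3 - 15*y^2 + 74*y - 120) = 13*y^2/2 - 129*y/2 + 127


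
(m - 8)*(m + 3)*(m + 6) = m^3 + m^2 - 54*m - 144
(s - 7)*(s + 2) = s^2 - 5*s - 14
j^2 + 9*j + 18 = (j + 3)*(j + 6)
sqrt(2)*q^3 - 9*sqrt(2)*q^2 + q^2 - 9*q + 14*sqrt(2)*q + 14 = (q - 7)*(q - 2)*(sqrt(2)*q + 1)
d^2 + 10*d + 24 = (d + 4)*(d + 6)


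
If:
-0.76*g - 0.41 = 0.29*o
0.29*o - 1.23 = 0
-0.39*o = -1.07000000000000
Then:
No Solution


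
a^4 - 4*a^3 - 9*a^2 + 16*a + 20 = (a - 5)*(a - 2)*(a + 1)*(a + 2)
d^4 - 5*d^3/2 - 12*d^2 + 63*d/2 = d*(d - 3)^2*(d + 7/2)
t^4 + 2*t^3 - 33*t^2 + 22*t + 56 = (t - 4)*(t - 2)*(t + 1)*(t + 7)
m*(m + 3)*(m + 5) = m^3 + 8*m^2 + 15*m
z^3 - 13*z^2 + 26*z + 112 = (z - 8)*(z - 7)*(z + 2)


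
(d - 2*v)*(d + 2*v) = d^2 - 4*v^2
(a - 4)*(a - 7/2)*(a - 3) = a^3 - 21*a^2/2 + 73*a/2 - 42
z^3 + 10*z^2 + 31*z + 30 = (z + 2)*(z + 3)*(z + 5)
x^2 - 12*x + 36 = (x - 6)^2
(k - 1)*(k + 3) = k^2 + 2*k - 3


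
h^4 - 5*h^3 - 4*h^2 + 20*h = h*(h - 5)*(h - 2)*(h + 2)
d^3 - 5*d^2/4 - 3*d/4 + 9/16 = (d - 3/2)*(d - 1/2)*(d + 3/4)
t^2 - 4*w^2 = (t - 2*w)*(t + 2*w)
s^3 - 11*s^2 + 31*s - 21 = (s - 7)*(s - 3)*(s - 1)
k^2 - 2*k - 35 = (k - 7)*(k + 5)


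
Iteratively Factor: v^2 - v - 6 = (v + 2)*(v - 3)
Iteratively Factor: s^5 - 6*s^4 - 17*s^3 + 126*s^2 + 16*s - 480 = (s - 4)*(s^4 - 2*s^3 - 25*s^2 + 26*s + 120) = (s - 4)*(s + 4)*(s^3 - 6*s^2 - s + 30) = (s - 5)*(s - 4)*(s + 4)*(s^2 - s - 6) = (s - 5)*(s - 4)*(s + 2)*(s + 4)*(s - 3)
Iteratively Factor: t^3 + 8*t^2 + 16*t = (t)*(t^2 + 8*t + 16) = t*(t + 4)*(t + 4)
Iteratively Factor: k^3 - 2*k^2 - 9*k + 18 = (k + 3)*(k^2 - 5*k + 6) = (k - 2)*(k + 3)*(k - 3)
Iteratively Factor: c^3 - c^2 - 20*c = (c)*(c^2 - c - 20) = c*(c - 5)*(c + 4)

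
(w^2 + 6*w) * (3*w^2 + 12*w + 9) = 3*w^4 + 30*w^3 + 81*w^2 + 54*w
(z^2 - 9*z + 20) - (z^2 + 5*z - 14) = 34 - 14*z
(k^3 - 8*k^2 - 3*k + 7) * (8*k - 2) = 8*k^4 - 66*k^3 - 8*k^2 + 62*k - 14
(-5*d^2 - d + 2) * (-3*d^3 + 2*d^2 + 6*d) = 15*d^5 - 7*d^4 - 38*d^3 - 2*d^2 + 12*d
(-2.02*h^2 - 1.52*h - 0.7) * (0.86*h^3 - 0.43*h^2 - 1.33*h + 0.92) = -1.7372*h^5 - 0.4386*h^4 + 2.7382*h^3 + 0.4642*h^2 - 0.4674*h - 0.644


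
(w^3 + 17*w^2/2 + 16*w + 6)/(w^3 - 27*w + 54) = (w^2 + 5*w/2 + 1)/(w^2 - 6*w + 9)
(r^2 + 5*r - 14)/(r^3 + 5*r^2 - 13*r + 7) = (r - 2)/(r^2 - 2*r + 1)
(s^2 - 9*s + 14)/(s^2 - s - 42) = (s - 2)/(s + 6)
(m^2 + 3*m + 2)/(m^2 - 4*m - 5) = (m + 2)/(m - 5)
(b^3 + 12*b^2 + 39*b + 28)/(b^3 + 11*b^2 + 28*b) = (b + 1)/b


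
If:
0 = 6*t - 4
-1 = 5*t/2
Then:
No Solution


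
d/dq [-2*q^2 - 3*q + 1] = -4*q - 3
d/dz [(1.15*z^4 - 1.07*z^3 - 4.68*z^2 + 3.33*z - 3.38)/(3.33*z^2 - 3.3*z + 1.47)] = (7.659*z^5 - 14.9481*z^4 + 13.824*z^3 - 0.363599999999998*z^2 + 8.7516*z - 6.2589)/(11.0889*z^4 - 21.978*z^3 + 20.6802*z^2 - 9.702*z + 2.1609)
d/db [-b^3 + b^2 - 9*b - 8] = -3*b^2 + 2*b - 9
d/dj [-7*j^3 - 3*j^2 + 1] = 3*j*(-7*j - 2)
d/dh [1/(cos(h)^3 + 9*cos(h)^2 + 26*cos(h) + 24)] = (3*cos(h)^2 + 18*cos(h) + 26)*sin(h)/(cos(h)^3 + 9*cos(h)^2 + 26*cos(h) + 24)^2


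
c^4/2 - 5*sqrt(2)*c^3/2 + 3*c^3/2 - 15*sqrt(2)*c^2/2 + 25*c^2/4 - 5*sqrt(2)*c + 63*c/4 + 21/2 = (c/2 + 1/2)*(c + 2)*(c - 7*sqrt(2)/2)*(c - 3*sqrt(2)/2)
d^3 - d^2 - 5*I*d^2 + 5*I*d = d*(d - 1)*(d - 5*I)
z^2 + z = z*(z + 1)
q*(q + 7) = q^2 + 7*q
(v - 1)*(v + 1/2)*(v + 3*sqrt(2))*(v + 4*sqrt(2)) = v^4 - v^3/2 + 7*sqrt(2)*v^3 - 7*sqrt(2)*v^2/2 + 47*v^2/2 - 12*v - 7*sqrt(2)*v/2 - 12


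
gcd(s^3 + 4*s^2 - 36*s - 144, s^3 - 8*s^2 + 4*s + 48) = s - 6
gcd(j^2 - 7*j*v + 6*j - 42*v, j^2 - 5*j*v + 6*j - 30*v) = j + 6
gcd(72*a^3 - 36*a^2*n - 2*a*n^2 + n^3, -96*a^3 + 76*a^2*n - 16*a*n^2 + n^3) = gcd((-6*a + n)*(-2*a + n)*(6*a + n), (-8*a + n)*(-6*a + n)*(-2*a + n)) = 12*a^2 - 8*a*n + n^2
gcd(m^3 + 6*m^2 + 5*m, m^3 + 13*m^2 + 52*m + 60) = m + 5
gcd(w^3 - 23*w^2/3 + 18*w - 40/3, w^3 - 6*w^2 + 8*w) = w^2 - 6*w + 8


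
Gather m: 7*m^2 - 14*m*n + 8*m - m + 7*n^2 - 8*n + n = 7*m^2 + m*(7 - 14*n) + 7*n^2 - 7*n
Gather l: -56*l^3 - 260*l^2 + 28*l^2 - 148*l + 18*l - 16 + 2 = -56*l^3 - 232*l^2 - 130*l - 14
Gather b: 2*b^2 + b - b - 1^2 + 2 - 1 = 2*b^2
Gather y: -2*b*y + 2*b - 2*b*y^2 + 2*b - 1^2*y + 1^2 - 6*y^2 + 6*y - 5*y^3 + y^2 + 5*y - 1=4*b - 5*y^3 + y^2*(-2*b - 5) + y*(10 - 2*b)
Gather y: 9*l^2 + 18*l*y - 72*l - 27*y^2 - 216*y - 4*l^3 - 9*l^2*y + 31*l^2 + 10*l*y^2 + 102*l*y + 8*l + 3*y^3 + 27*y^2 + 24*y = -4*l^3 + 40*l^2 + 10*l*y^2 - 64*l + 3*y^3 + y*(-9*l^2 + 120*l - 192)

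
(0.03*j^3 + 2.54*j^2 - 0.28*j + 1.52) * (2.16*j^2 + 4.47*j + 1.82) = 0.0648*j^5 + 5.6205*j^4 + 10.8036*j^3 + 6.6544*j^2 + 6.2848*j + 2.7664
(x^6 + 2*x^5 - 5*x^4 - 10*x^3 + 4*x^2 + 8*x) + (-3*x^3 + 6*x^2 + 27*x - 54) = x^6 + 2*x^5 - 5*x^4 - 13*x^3 + 10*x^2 + 35*x - 54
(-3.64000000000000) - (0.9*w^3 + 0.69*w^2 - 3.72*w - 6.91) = -0.9*w^3 - 0.69*w^2 + 3.72*w + 3.27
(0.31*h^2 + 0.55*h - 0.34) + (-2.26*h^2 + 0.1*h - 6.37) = -1.95*h^2 + 0.65*h - 6.71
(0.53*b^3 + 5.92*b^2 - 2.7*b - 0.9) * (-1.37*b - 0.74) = -0.7261*b^4 - 8.5026*b^3 - 0.681799999999999*b^2 + 3.231*b + 0.666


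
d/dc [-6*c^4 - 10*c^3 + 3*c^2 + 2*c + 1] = -24*c^3 - 30*c^2 + 6*c + 2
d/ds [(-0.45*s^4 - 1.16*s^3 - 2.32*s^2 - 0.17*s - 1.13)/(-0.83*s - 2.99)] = (1.1205*s^4 + 7.3076*s^3 + 12.3308*s^2 + 13.8736*s - 0.4296)/(0.6889*s^2 + 4.9634*s + 8.9401)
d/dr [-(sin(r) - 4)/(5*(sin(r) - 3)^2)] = (sin(r) - 5)*cos(r)/(5*(sin(r) - 3)^3)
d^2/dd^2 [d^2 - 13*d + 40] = 2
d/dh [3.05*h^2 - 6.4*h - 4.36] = 6.1*h - 6.4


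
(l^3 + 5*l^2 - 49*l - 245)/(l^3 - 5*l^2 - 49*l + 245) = (l + 5)/(l - 5)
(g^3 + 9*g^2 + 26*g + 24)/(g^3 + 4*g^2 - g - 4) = (g^2 + 5*g + 6)/(g^2 - 1)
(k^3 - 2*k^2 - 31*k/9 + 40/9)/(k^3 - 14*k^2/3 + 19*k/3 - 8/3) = (k + 5/3)/(k - 1)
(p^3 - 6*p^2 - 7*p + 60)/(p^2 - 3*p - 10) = (p^2 - p - 12)/(p + 2)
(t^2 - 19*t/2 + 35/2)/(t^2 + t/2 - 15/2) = (t - 7)/(t + 3)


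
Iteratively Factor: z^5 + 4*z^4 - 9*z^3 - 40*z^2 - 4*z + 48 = (z + 2)*(z^4 + 2*z^3 - 13*z^2 - 14*z + 24) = (z - 3)*(z + 2)*(z^3 + 5*z^2 + 2*z - 8) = (z - 3)*(z + 2)*(z + 4)*(z^2 + z - 2) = (z - 3)*(z - 1)*(z + 2)*(z + 4)*(z + 2)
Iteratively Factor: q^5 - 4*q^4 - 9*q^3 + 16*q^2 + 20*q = (q - 2)*(q^4 - 2*q^3 - 13*q^2 - 10*q) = (q - 2)*(q + 2)*(q^3 - 4*q^2 - 5*q) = (q - 5)*(q - 2)*(q + 2)*(q^2 + q) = (q - 5)*(q - 2)*(q + 1)*(q + 2)*(q)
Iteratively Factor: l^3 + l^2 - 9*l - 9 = (l + 3)*(l^2 - 2*l - 3) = (l + 1)*(l + 3)*(l - 3)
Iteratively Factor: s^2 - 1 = (s - 1)*(s + 1)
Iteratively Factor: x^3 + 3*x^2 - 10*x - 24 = (x + 2)*(x^2 + x - 12) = (x - 3)*(x + 2)*(x + 4)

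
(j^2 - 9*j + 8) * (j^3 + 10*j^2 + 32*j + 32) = j^5 + j^4 - 50*j^3 - 176*j^2 - 32*j + 256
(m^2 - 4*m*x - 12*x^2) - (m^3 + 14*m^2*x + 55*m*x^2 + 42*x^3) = -m^3 - 14*m^2*x + m^2 - 55*m*x^2 - 4*m*x - 42*x^3 - 12*x^2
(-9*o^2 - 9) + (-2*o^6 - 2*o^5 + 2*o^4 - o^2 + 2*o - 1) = -2*o^6 - 2*o^5 + 2*o^4 - 10*o^2 + 2*o - 10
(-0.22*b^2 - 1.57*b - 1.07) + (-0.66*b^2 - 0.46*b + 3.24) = -0.88*b^2 - 2.03*b + 2.17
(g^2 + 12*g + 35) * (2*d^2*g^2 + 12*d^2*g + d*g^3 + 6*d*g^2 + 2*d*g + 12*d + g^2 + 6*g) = 2*d^2*g^4 + 36*d^2*g^3 + 214*d^2*g^2 + 420*d^2*g + d*g^5 + 18*d*g^4 + 109*d*g^3 + 246*d*g^2 + 214*d*g + 420*d + g^4 + 18*g^3 + 107*g^2 + 210*g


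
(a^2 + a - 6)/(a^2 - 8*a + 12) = (a + 3)/(a - 6)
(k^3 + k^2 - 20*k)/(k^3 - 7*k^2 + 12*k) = (k + 5)/(k - 3)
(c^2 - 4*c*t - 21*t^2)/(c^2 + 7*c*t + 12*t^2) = (c - 7*t)/(c + 4*t)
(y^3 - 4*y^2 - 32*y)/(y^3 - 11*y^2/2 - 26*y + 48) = 2*y/(2*y - 3)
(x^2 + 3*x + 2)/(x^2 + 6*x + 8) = (x + 1)/(x + 4)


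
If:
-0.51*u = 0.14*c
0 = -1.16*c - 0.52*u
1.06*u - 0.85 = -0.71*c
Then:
No Solution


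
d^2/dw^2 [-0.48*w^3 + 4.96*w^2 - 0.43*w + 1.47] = 9.92 - 2.88*w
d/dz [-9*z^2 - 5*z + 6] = -18*z - 5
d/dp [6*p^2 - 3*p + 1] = 12*p - 3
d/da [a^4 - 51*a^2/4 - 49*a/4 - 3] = 4*a^3 - 51*a/2 - 49/4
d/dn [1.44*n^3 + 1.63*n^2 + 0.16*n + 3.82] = 4.32*n^2 + 3.26*n + 0.16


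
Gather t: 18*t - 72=18*t - 72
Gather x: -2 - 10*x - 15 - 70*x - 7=-80*x - 24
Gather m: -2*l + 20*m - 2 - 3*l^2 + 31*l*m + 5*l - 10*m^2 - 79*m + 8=-3*l^2 + 3*l - 10*m^2 + m*(31*l - 59) + 6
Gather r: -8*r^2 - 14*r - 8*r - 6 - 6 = -8*r^2 - 22*r - 12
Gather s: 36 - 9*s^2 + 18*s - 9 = -9*s^2 + 18*s + 27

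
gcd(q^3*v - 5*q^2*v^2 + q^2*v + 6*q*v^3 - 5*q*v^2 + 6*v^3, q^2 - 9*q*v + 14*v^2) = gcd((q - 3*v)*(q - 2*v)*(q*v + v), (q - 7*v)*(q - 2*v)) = q - 2*v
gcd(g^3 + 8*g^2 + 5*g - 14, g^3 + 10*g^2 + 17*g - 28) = g^2 + 6*g - 7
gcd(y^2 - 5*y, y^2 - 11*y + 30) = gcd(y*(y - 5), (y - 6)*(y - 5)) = y - 5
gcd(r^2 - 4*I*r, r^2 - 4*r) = r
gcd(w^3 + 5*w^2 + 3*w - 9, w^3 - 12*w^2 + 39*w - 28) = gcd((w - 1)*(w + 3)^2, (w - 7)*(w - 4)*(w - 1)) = w - 1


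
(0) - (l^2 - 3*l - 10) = -l^2 + 3*l + 10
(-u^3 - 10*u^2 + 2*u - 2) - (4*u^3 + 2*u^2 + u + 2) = -5*u^3 - 12*u^2 + u - 4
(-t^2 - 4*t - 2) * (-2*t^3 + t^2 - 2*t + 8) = 2*t^5 + 7*t^4 + 2*t^3 - 2*t^2 - 28*t - 16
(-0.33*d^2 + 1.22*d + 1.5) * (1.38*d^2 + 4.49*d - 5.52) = -0.4554*d^4 + 0.2019*d^3 + 9.3694*d^2 + 0.000600000000001266*d - 8.28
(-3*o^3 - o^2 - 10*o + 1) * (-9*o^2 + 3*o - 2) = 27*o^5 + 93*o^3 - 37*o^2 + 23*o - 2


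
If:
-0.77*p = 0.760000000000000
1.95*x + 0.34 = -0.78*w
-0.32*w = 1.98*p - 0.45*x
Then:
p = -0.99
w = 3.75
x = -1.68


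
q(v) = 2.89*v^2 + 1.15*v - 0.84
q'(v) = 5.78*v + 1.15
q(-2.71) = 17.27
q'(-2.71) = -14.51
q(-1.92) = 7.61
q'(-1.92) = -9.95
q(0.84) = 2.17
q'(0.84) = 6.01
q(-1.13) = 1.55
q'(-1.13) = -5.38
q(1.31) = 5.63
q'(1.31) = 8.72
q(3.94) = 48.55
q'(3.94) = 23.92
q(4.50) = 62.86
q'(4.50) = 27.16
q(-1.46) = 3.64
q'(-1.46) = -7.29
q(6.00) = 110.10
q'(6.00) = 35.83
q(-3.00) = 21.72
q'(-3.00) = -16.19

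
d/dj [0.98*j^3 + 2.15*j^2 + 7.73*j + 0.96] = 2.94*j^2 + 4.3*j + 7.73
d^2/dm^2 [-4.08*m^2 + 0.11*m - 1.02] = -8.16000000000000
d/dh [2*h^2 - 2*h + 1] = 4*h - 2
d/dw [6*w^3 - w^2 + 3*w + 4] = 18*w^2 - 2*w + 3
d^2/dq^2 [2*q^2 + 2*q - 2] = 4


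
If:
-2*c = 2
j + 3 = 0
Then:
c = -1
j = -3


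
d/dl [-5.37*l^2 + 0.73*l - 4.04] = 0.73 - 10.74*l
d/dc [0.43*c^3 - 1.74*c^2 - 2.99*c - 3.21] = 1.29*c^2 - 3.48*c - 2.99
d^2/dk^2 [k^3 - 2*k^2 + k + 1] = 6*k - 4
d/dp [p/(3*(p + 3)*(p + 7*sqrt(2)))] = -p^2/(3*(p + 3)^2*(p + 7*sqrt(2))^2) + 7*sqrt(2)/((p + 3)^2*(p + 7*sqrt(2))^2)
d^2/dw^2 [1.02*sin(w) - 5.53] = -1.02*sin(w)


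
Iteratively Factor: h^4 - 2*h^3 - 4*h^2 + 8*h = (h - 2)*(h^3 - 4*h) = h*(h - 2)*(h^2 - 4) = h*(h - 2)^2*(h + 2)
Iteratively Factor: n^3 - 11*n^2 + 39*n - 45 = (n - 3)*(n^2 - 8*n + 15) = (n - 5)*(n - 3)*(n - 3)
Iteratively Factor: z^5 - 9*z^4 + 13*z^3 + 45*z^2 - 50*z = (z - 5)*(z^4 - 4*z^3 - 7*z^2 + 10*z) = (z - 5)^2*(z^3 + z^2 - 2*z) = (z - 5)^2*(z - 1)*(z^2 + 2*z) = z*(z - 5)^2*(z - 1)*(z + 2)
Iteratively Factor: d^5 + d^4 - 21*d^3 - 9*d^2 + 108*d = (d - 3)*(d^4 + 4*d^3 - 9*d^2 - 36*d) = (d - 3)*(d + 3)*(d^3 + d^2 - 12*d) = (d - 3)^2*(d + 3)*(d^2 + 4*d) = d*(d - 3)^2*(d + 3)*(d + 4)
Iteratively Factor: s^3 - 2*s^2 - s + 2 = (s - 2)*(s^2 - 1) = (s - 2)*(s + 1)*(s - 1)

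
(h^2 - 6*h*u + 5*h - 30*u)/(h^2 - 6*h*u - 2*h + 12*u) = (h + 5)/(h - 2)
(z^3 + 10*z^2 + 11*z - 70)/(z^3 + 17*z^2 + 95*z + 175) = (z - 2)/(z + 5)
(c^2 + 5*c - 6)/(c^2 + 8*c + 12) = (c - 1)/(c + 2)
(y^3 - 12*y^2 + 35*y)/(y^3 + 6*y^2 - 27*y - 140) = y*(y - 7)/(y^2 + 11*y + 28)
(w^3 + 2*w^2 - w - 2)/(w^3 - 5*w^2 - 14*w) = (w^2 - 1)/(w*(w - 7))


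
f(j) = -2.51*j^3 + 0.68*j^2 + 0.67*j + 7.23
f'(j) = -7.53*j^2 + 1.36*j + 0.67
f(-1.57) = 17.57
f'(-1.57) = -20.03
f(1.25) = 4.23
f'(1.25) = -9.40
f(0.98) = 6.18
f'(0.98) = -5.23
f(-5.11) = 356.48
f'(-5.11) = -202.90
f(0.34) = 7.44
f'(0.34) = 0.26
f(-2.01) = 29.01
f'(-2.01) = -32.49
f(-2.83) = 67.67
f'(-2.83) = -63.49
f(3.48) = -87.99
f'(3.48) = -85.79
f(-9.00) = 1886.07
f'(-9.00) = -621.50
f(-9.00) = 1886.07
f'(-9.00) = -621.50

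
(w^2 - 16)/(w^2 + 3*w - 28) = (w + 4)/(w + 7)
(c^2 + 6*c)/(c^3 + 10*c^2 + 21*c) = (c + 6)/(c^2 + 10*c + 21)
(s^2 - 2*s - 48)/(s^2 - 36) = (s - 8)/(s - 6)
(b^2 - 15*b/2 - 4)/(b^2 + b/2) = (b - 8)/b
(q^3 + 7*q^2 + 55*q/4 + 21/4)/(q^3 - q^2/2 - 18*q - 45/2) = (4*q^2 + 16*q + 7)/(2*(2*q^2 - 7*q - 15))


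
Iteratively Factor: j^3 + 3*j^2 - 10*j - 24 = (j + 4)*(j^2 - j - 6) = (j + 2)*(j + 4)*(j - 3)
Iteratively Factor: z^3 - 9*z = (z)*(z^2 - 9) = z*(z + 3)*(z - 3)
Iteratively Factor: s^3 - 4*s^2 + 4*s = (s)*(s^2 - 4*s + 4) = s*(s - 2)*(s - 2)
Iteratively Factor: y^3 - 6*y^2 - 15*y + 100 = (y - 5)*(y^2 - y - 20) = (y - 5)*(y + 4)*(y - 5)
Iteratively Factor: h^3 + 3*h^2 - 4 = (h + 2)*(h^2 + h - 2) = (h + 2)^2*(h - 1)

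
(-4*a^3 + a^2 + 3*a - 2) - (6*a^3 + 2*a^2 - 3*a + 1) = -10*a^3 - a^2 + 6*a - 3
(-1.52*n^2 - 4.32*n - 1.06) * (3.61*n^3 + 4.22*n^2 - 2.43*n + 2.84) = -5.4872*n^5 - 22.0096*n^4 - 18.3634*n^3 + 1.7076*n^2 - 9.693*n - 3.0104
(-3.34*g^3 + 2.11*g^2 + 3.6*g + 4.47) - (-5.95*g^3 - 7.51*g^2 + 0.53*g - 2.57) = 2.61*g^3 + 9.62*g^2 + 3.07*g + 7.04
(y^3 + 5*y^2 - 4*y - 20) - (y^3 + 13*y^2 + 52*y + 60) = -8*y^2 - 56*y - 80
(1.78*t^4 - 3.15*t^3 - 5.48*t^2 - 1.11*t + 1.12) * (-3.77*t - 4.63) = -6.7106*t^5 + 3.6341*t^4 + 35.2441*t^3 + 29.5571*t^2 + 0.9169*t - 5.1856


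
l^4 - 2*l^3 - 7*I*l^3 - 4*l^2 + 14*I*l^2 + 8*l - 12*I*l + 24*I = (l - 2)*(l - 6*I)*(l - 2*I)*(l + I)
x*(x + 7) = x^2 + 7*x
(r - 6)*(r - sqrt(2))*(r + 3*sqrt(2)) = r^3 - 6*r^2 + 2*sqrt(2)*r^2 - 12*sqrt(2)*r - 6*r + 36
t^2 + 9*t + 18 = (t + 3)*(t + 6)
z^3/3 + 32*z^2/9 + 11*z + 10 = (z/3 + 1)*(z + 5/3)*(z + 6)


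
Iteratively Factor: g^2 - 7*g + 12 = (g - 3)*(g - 4)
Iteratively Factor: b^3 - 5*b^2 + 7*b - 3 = (b - 1)*(b^2 - 4*b + 3) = (b - 3)*(b - 1)*(b - 1)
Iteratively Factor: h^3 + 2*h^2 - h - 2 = (h + 2)*(h^2 - 1) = (h + 1)*(h + 2)*(h - 1)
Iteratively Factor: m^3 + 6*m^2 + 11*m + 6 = (m + 1)*(m^2 + 5*m + 6) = (m + 1)*(m + 3)*(m + 2)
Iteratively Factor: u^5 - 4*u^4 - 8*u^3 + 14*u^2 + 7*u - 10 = (u + 1)*(u^4 - 5*u^3 - 3*u^2 + 17*u - 10) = (u - 1)*(u + 1)*(u^3 - 4*u^2 - 7*u + 10) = (u - 5)*(u - 1)*(u + 1)*(u^2 + u - 2) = (u - 5)*(u - 1)^2*(u + 1)*(u + 2)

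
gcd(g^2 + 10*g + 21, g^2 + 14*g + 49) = g + 7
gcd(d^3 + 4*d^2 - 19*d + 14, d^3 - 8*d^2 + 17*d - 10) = d^2 - 3*d + 2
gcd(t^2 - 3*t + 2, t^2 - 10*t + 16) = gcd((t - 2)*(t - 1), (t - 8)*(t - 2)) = t - 2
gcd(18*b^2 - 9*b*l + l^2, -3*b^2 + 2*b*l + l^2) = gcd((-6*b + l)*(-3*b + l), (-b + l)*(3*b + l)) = 1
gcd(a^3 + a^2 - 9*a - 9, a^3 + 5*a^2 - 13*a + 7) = 1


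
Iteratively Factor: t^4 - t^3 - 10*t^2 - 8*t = (t)*(t^3 - t^2 - 10*t - 8) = t*(t + 1)*(t^2 - 2*t - 8) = t*(t + 1)*(t + 2)*(t - 4)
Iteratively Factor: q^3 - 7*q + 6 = (q - 1)*(q^2 + q - 6) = (q - 2)*(q - 1)*(q + 3)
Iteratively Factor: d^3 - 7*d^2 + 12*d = (d - 4)*(d^2 - 3*d) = d*(d - 4)*(d - 3)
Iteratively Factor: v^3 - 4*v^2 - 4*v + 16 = (v - 2)*(v^2 - 2*v - 8) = (v - 2)*(v + 2)*(v - 4)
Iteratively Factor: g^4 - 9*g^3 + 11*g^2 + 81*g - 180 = (g - 3)*(g^3 - 6*g^2 - 7*g + 60) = (g - 3)*(g + 3)*(g^2 - 9*g + 20) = (g - 5)*(g - 3)*(g + 3)*(g - 4)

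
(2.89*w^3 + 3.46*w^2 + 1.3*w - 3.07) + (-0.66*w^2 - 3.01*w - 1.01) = 2.89*w^3 + 2.8*w^2 - 1.71*w - 4.08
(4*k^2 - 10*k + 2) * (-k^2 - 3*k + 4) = -4*k^4 - 2*k^3 + 44*k^2 - 46*k + 8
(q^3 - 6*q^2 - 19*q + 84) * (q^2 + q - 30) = q^5 - 5*q^4 - 55*q^3 + 245*q^2 + 654*q - 2520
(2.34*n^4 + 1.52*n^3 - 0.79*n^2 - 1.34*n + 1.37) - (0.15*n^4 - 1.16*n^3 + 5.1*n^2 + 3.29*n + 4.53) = 2.19*n^4 + 2.68*n^3 - 5.89*n^2 - 4.63*n - 3.16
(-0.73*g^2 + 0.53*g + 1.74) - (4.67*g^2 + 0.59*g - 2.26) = -5.4*g^2 - 0.0599999999999999*g + 4.0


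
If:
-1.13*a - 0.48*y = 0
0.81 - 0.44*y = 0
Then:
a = -0.78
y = 1.84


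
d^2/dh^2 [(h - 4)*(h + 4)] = 2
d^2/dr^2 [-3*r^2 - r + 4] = -6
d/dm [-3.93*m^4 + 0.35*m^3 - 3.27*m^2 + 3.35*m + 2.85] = -15.72*m^3 + 1.05*m^2 - 6.54*m + 3.35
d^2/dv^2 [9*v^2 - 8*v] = 18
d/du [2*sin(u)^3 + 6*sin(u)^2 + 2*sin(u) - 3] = 2*(3*sin(u)^2 + 6*sin(u) + 1)*cos(u)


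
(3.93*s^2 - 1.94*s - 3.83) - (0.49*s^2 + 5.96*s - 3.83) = 3.44*s^2 - 7.9*s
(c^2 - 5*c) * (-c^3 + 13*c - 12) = -c^5 + 5*c^4 + 13*c^3 - 77*c^2 + 60*c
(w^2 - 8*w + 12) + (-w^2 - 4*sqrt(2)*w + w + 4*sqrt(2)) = -7*w - 4*sqrt(2)*w + 4*sqrt(2) + 12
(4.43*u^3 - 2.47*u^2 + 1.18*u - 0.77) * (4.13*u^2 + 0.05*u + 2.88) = 18.2959*u^5 - 9.9796*u^4 + 17.5083*u^3 - 10.2347*u^2 + 3.3599*u - 2.2176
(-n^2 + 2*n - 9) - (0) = -n^2 + 2*n - 9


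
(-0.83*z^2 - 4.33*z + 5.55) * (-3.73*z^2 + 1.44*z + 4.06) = 3.0959*z^4 + 14.9557*z^3 - 30.3065*z^2 - 9.5878*z + 22.533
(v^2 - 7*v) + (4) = v^2 - 7*v + 4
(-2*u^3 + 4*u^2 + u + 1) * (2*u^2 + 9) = -4*u^5 + 8*u^4 - 16*u^3 + 38*u^2 + 9*u + 9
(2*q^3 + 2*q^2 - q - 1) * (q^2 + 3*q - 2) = 2*q^5 + 8*q^4 + q^3 - 8*q^2 - q + 2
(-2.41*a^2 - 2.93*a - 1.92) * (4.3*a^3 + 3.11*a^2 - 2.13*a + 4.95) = -10.363*a^5 - 20.0941*a^4 - 12.235*a^3 - 11.6598*a^2 - 10.4139*a - 9.504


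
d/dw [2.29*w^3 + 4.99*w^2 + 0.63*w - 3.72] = 6.87*w^2 + 9.98*w + 0.63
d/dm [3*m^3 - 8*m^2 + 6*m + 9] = 9*m^2 - 16*m + 6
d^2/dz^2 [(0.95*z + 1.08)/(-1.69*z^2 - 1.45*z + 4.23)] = (-(0.95*z + 1.08)*(3.38*z + 1.45)*(6.76*z + 2.9) + (9.633*z + 6.4054)*(1.69*z^2 + 1.45*z - 4.23))/(1.69*z^2 + 1.45*z - 4.23)^3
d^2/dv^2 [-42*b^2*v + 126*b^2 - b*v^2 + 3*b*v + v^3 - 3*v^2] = -2*b + 6*v - 6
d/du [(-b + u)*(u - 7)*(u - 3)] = -2*b*u + 10*b + 3*u^2 - 20*u + 21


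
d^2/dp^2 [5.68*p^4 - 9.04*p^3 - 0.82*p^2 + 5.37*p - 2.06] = 68.16*p^2 - 54.24*p - 1.64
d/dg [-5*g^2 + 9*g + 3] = 9 - 10*g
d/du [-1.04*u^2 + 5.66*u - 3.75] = 5.66 - 2.08*u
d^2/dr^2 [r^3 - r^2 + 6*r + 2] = 6*r - 2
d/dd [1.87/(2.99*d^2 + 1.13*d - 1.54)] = (-11.1826*d - 2.1131)/(2.99*d^2 + 1.13*d - 1.54)^2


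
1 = 1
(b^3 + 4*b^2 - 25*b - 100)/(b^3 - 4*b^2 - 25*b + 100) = (b + 4)/(b - 4)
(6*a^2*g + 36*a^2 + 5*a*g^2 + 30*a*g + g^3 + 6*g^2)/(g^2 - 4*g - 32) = (6*a^2*g + 36*a^2 + 5*a*g^2 + 30*a*g + g^3 + 6*g^2)/(g^2 - 4*g - 32)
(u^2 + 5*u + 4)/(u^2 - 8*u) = (u^2 + 5*u + 4)/(u*(u - 8))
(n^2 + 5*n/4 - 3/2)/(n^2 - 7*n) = (4*n^2 + 5*n - 6)/(4*n*(n - 7))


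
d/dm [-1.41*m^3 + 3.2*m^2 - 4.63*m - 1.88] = -4.23*m^2 + 6.4*m - 4.63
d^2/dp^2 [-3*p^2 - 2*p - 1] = -6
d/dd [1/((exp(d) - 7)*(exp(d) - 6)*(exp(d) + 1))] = -((exp(d) - 7)*(exp(d) - 6) + (exp(d) - 7)*(exp(d) + 1) + (exp(d) - 6)*(exp(d) + 1))/(4*(exp(d) - 7)^2*(exp(d) - 6)^2*cosh(d/2)^2)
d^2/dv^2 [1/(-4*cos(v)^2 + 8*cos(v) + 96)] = (-8*sin(v)^4 + 204*sin(v)^2 + 81*cos(v) + 3*cos(3*v) - 84)/(8*(sin(v)^2 + 2*cos(v) + 23)^3)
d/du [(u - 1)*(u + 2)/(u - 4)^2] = -9*u/(u^3 - 12*u^2 + 48*u - 64)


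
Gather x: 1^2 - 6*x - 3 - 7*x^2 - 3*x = -7*x^2 - 9*x - 2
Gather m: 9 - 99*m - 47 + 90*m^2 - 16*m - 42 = 90*m^2 - 115*m - 80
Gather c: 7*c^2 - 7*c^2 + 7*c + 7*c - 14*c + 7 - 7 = 0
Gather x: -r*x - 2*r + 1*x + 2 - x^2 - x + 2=-r*x - 2*r - x^2 + 4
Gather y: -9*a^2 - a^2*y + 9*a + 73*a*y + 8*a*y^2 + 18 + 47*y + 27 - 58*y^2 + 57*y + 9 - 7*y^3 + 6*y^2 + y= -9*a^2 + 9*a - 7*y^3 + y^2*(8*a - 52) + y*(-a^2 + 73*a + 105) + 54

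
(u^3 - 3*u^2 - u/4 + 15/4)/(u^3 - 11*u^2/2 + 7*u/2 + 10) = (u - 3/2)/(u - 4)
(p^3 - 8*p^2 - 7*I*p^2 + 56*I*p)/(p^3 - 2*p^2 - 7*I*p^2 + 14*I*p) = (p - 8)/(p - 2)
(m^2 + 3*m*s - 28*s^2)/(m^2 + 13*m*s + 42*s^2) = (m - 4*s)/(m + 6*s)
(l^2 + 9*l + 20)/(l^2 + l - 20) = (l + 4)/(l - 4)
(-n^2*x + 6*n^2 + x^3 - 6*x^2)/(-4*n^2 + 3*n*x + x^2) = (n*x - 6*n + x^2 - 6*x)/(4*n + x)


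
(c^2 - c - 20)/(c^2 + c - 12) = (c - 5)/(c - 3)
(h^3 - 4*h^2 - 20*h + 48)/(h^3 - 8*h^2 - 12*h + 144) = (h - 2)/(h - 6)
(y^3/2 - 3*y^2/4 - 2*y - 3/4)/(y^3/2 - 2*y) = (2*y^3 - 3*y^2 - 8*y - 3)/(2*y*(y^2 - 4))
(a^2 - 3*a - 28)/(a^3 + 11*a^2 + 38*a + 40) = (a - 7)/(a^2 + 7*a + 10)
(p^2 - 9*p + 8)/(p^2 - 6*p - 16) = (p - 1)/(p + 2)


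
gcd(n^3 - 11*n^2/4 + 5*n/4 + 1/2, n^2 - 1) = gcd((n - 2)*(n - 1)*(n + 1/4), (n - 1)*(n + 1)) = n - 1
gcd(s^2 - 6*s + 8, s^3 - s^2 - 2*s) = s - 2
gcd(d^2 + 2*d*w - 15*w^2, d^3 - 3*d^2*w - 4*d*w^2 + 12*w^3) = -d + 3*w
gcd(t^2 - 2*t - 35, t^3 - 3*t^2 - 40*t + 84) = t - 7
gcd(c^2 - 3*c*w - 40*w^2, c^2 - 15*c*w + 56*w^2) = -c + 8*w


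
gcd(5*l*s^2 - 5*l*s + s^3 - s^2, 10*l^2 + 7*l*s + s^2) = 5*l + s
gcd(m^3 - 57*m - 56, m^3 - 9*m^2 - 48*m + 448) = m^2 - m - 56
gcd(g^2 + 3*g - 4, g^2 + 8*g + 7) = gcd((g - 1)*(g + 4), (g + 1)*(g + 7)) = 1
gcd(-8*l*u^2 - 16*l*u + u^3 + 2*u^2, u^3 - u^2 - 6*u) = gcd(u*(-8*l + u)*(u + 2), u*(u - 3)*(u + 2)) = u^2 + 2*u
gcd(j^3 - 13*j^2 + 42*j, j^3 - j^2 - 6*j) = j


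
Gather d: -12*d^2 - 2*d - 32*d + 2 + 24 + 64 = -12*d^2 - 34*d + 90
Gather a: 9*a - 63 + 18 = 9*a - 45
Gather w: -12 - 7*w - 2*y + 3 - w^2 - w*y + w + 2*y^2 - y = -w^2 + w*(-y - 6) + 2*y^2 - 3*y - 9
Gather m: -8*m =-8*m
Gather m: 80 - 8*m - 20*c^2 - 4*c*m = -20*c^2 + m*(-4*c - 8) + 80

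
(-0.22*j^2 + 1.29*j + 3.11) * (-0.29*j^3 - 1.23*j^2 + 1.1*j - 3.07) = 0.0638*j^5 - 0.1035*j^4 - 2.7306*j^3 - 1.7309*j^2 - 0.539299999999999*j - 9.5477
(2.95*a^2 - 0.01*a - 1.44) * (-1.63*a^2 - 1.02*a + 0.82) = -4.8085*a^4 - 2.9927*a^3 + 4.7764*a^2 + 1.4606*a - 1.1808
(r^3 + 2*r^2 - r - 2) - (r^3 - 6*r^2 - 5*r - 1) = 8*r^2 + 4*r - 1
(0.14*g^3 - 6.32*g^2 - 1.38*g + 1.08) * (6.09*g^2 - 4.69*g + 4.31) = 0.8526*g^5 - 39.1454*g^4 + 21.84*g^3 - 14.1898*g^2 - 11.013*g + 4.6548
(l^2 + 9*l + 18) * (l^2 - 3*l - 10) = l^4 + 6*l^3 - 19*l^2 - 144*l - 180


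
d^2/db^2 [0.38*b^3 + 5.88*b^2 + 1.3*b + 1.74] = 2.28*b + 11.76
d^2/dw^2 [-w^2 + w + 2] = -2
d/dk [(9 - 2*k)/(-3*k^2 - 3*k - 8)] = (-6*k^2 + 54*k + 43)/(9*k^4 + 18*k^3 + 57*k^2 + 48*k + 64)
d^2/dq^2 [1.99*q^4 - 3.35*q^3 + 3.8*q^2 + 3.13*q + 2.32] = 23.88*q^2 - 20.1*q + 7.6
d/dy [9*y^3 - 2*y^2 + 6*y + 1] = 27*y^2 - 4*y + 6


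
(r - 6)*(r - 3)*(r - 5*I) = r^3 - 9*r^2 - 5*I*r^2 + 18*r + 45*I*r - 90*I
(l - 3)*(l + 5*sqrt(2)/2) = l^2 - 3*l + 5*sqrt(2)*l/2 - 15*sqrt(2)/2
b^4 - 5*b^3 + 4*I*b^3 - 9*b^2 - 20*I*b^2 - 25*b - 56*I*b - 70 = (b - 7)*(b + 2)*(b - I)*(b + 5*I)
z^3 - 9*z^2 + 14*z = z*(z - 7)*(z - 2)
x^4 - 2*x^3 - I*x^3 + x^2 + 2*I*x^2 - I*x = x*(x - 1)^2*(x - I)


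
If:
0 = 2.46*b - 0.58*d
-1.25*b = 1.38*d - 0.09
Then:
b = 0.01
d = 0.05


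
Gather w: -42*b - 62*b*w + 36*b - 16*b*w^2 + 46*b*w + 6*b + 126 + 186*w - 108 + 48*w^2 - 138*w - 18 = w^2*(48 - 16*b) + w*(48 - 16*b)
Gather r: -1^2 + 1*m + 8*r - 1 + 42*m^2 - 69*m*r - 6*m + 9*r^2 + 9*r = 42*m^2 - 5*m + 9*r^2 + r*(17 - 69*m) - 2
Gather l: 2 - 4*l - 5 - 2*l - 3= -6*l - 6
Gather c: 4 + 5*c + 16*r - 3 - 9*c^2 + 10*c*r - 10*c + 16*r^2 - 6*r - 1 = -9*c^2 + c*(10*r - 5) + 16*r^2 + 10*r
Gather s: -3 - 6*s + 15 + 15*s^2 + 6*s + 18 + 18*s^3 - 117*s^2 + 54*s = 18*s^3 - 102*s^2 + 54*s + 30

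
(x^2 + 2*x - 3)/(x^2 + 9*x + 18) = (x - 1)/(x + 6)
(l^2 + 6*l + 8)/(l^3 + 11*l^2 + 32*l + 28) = (l + 4)/(l^2 + 9*l + 14)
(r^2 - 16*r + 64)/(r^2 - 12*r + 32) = (r - 8)/(r - 4)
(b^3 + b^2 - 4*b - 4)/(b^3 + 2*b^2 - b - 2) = (b - 2)/(b - 1)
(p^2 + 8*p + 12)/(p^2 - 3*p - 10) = (p + 6)/(p - 5)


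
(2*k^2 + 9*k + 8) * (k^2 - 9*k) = 2*k^4 - 9*k^3 - 73*k^2 - 72*k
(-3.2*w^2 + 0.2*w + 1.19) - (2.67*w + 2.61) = -3.2*w^2 - 2.47*w - 1.42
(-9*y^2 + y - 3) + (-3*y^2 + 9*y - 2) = -12*y^2 + 10*y - 5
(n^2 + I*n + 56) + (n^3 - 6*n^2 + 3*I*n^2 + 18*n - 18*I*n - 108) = n^3 - 5*n^2 + 3*I*n^2 + 18*n - 17*I*n - 52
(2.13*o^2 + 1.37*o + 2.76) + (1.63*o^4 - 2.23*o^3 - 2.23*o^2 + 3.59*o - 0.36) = 1.63*o^4 - 2.23*o^3 - 0.1*o^2 + 4.96*o + 2.4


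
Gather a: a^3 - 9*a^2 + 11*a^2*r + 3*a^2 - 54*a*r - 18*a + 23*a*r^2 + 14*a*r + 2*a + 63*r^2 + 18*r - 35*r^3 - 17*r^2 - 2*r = a^3 + a^2*(11*r - 6) + a*(23*r^2 - 40*r - 16) - 35*r^3 + 46*r^2 + 16*r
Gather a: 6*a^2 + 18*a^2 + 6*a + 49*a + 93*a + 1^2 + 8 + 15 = 24*a^2 + 148*a + 24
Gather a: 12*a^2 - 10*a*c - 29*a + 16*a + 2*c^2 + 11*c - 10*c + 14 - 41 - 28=12*a^2 + a*(-10*c - 13) + 2*c^2 + c - 55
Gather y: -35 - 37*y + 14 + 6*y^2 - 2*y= 6*y^2 - 39*y - 21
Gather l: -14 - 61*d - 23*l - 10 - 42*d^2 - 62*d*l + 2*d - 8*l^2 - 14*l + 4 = -42*d^2 - 59*d - 8*l^2 + l*(-62*d - 37) - 20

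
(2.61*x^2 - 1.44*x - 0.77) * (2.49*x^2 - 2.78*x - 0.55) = 6.4989*x^4 - 10.8414*x^3 + 0.650399999999999*x^2 + 2.9326*x + 0.4235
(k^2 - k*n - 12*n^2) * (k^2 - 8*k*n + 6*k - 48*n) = k^4 - 9*k^3*n + 6*k^3 - 4*k^2*n^2 - 54*k^2*n + 96*k*n^3 - 24*k*n^2 + 576*n^3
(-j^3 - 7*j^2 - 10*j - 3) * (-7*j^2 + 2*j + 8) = 7*j^5 + 47*j^4 + 48*j^3 - 55*j^2 - 86*j - 24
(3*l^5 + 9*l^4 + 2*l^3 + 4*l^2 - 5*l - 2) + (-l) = 3*l^5 + 9*l^4 + 2*l^3 + 4*l^2 - 6*l - 2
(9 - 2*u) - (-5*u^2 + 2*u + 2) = 5*u^2 - 4*u + 7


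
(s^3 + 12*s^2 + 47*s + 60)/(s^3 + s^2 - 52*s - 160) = (s + 3)/(s - 8)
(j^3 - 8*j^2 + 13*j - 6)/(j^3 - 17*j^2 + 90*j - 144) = (j^2 - 2*j + 1)/(j^2 - 11*j + 24)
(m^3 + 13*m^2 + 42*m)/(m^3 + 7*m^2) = (m + 6)/m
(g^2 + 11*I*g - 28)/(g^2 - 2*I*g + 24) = (g + 7*I)/(g - 6*I)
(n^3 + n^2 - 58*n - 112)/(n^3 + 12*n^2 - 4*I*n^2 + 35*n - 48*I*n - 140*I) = (n^2 - 6*n - 16)/(n^2 + n*(5 - 4*I) - 20*I)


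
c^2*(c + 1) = c^3 + c^2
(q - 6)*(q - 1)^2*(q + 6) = q^4 - 2*q^3 - 35*q^2 + 72*q - 36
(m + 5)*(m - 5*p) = m^2 - 5*m*p + 5*m - 25*p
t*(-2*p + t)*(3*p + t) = -6*p^2*t + p*t^2 + t^3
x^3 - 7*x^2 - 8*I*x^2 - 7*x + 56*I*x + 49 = (x - 7)*(x - 7*I)*(x - I)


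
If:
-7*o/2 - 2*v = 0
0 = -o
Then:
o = 0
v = 0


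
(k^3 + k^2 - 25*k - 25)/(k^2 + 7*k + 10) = (k^2 - 4*k - 5)/(k + 2)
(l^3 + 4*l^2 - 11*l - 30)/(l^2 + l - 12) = (l^2 + 7*l + 10)/(l + 4)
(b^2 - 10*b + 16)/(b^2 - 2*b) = (b - 8)/b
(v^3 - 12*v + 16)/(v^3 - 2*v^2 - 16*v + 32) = (v - 2)/(v - 4)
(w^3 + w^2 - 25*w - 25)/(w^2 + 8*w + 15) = (w^2 - 4*w - 5)/(w + 3)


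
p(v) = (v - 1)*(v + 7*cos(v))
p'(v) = v + (1 - 7*sin(v))*(v - 1) + 7*cos(v) = v + (1 - v)*(7*sin(v) - 1) + 7*cos(v)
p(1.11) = 0.46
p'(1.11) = 3.64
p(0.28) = -5.05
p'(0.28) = 7.68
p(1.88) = -0.22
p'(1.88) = -5.24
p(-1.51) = 2.72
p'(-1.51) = -21.13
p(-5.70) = -0.96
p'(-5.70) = 19.27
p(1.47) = 1.02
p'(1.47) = -0.63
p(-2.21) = 20.50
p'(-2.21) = -27.63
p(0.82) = -1.01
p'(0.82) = 6.34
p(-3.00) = 39.72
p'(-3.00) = -17.88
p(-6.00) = -5.05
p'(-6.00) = 7.41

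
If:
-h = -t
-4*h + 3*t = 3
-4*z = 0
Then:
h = -3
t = -3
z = 0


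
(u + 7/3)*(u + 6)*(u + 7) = u^3 + 46*u^2/3 + 217*u/3 + 98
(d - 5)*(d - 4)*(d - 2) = d^3 - 11*d^2 + 38*d - 40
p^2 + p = p*(p + 1)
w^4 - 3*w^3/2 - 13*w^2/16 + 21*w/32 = w*(w - 7/4)*(w - 1/2)*(w + 3/4)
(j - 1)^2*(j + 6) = j^3 + 4*j^2 - 11*j + 6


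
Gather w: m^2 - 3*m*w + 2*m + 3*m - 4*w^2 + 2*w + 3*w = m^2 + 5*m - 4*w^2 + w*(5 - 3*m)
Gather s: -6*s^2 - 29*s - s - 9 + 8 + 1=-6*s^2 - 30*s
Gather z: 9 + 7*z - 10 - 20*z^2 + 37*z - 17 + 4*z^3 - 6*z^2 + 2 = 4*z^3 - 26*z^2 + 44*z - 16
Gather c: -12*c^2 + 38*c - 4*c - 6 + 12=-12*c^2 + 34*c + 6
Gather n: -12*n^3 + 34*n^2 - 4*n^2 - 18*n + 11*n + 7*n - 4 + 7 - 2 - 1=-12*n^3 + 30*n^2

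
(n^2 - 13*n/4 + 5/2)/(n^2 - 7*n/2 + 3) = (4*n - 5)/(2*(2*n - 3))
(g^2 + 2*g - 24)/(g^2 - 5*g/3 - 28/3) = 3*(g + 6)/(3*g + 7)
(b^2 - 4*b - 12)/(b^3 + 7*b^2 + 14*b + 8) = (b - 6)/(b^2 + 5*b + 4)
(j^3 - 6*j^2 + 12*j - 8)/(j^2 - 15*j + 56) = (j^3 - 6*j^2 + 12*j - 8)/(j^2 - 15*j + 56)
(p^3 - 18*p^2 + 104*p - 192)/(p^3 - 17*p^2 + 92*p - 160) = (p - 6)/(p - 5)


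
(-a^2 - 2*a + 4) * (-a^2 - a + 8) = a^4 + 3*a^3 - 10*a^2 - 20*a + 32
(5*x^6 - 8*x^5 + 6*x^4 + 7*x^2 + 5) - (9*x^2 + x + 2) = 5*x^6 - 8*x^5 + 6*x^4 - 2*x^2 - x + 3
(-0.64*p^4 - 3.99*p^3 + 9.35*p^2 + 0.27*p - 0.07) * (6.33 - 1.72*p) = 1.1008*p^5 + 2.8116*p^4 - 41.3387*p^3 + 58.7211*p^2 + 1.8295*p - 0.4431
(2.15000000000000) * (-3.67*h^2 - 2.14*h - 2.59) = -7.8905*h^2 - 4.601*h - 5.5685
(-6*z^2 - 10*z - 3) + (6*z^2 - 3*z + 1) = -13*z - 2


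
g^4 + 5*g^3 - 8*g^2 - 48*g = g*(g - 3)*(g + 4)^2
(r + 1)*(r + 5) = r^2 + 6*r + 5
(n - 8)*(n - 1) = n^2 - 9*n + 8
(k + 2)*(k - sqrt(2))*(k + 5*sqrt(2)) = k^3 + 2*k^2 + 4*sqrt(2)*k^2 - 10*k + 8*sqrt(2)*k - 20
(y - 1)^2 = y^2 - 2*y + 1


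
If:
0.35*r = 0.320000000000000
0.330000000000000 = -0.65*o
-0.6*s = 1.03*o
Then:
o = -0.51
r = 0.91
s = 0.87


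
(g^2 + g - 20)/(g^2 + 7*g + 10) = (g - 4)/(g + 2)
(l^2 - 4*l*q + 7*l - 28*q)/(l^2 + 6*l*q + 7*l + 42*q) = (l - 4*q)/(l + 6*q)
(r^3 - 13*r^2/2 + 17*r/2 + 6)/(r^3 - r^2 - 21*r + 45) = (r^2 - 7*r/2 - 2)/(r^2 + 2*r - 15)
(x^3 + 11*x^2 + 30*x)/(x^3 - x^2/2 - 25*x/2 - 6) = 2*x*(x^2 + 11*x + 30)/(2*x^3 - x^2 - 25*x - 12)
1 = 1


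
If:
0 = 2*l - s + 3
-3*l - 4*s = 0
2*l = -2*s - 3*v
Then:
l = -12/11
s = 9/11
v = 2/11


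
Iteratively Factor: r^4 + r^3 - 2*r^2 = (r)*(r^3 + r^2 - 2*r) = r^2*(r^2 + r - 2) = r^2*(r - 1)*(r + 2)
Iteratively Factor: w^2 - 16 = (w + 4)*(w - 4)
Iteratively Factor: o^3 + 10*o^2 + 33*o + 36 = (o + 3)*(o^2 + 7*o + 12) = (o + 3)^2*(o + 4)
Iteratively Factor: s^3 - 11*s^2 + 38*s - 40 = (s - 2)*(s^2 - 9*s + 20) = (s - 5)*(s - 2)*(s - 4)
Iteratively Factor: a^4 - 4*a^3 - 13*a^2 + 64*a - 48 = (a + 4)*(a^3 - 8*a^2 + 19*a - 12) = (a - 3)*(a + 4)*(a^2 - 5*a + 4) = (a - 4)*(a - 3)*(a + 4)*(a - 1)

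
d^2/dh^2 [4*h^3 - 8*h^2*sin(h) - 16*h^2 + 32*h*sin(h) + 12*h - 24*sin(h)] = 8*h^2*sin(h) - 32*sqrt(2)*h*sin(h + pi/4) + 24*h + 8*sin(h) + 64*cos(h) - 32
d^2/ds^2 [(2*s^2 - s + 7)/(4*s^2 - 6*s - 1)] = 8*(8*s^3 + 90*s^2 - 129*s + 72)/(64*s^6 - 288*s^5 + 384*s^4 - 72*s^3 - 96*s^2 - 18*s - 1)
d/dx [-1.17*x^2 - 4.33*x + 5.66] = -2.34*x - 4.33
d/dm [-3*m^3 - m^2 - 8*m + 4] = -9*m^2 - 2*m - 8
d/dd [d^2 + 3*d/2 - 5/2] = 2*d + 3/2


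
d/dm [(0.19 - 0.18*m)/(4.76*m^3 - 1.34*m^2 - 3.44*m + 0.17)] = (1.7136*m^3 - 2.9544*m^2 + 0.5092*m + 0.623)/(22.6576*m^6 - 12.7568*m^5 - 30.9532*m^4 + 10.8376*m^3 + 11.378*m^2 - 1.1696*m + 0.0289)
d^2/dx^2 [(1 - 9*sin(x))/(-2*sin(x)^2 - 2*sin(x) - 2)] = (-9*sin(x)^5 + 13*sin(x)^4 + 75*sin(x)^3 - 70*sin(x) - 18)/(2*(sin(x)^2 + sin(x) + 1)^3)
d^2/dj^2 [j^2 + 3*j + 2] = 2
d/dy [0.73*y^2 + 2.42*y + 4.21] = 1.46*y + 2.42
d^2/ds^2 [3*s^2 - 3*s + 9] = 6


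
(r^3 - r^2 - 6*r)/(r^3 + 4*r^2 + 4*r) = (r - 3)/(r + 2)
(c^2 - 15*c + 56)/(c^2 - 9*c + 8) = (c - 7)/(c - 1)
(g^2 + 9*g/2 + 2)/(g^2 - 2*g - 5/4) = 2*(g + 4)/(2*g - 5)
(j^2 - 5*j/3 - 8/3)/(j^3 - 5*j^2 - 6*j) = (j - 8/3)/(j*(j - 6))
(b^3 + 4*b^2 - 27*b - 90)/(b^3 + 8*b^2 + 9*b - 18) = (b - 5)/(b - 1)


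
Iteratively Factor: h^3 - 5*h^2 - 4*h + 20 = (h - 2)*(h^2 - 3*h - 10) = (h - 2)*(h + 2)*(h - 5)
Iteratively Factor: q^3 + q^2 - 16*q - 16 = (q + 4)*(q^2 - 3*q - 4) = (q - 4)*(q + 4)*(q + 1)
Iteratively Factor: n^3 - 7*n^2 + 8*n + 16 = (n - 4)*(n^2 - 3*n - 4) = (n - 4)*(n + 1)*(n - 4)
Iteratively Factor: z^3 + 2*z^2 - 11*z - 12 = (z - 3)*(z^2 + 5*z + 4) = (z - 3)*(z + 1)*(z + 4)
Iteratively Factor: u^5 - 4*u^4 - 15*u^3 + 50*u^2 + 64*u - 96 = (u + 2)*(u^4 - 6*u^3 - 3*u^2 + 56*u - 48) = (u + 2)*(u + 3)*(u^3 - 9*u^2 + 24*u - 16) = (u - 1)*(u + 2)*(u + 3)*(u^2 - 8*u + 16) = (u - 4)*(u - 1)*(u + 2)*(u + 3)*(u - 4)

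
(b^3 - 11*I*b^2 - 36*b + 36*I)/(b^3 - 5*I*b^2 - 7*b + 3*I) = (b^2 - 8*I*b - 12)/(b^2 - 2*I*b - 1)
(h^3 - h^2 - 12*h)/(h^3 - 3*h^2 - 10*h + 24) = h/(h - 2)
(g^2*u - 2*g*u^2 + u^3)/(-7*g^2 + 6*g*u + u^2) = u*(-g + u)/(7*g + u)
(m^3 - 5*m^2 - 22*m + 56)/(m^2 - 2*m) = m - 3 - 28/m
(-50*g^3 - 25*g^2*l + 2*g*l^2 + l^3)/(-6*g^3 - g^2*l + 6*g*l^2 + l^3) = (50*g^3 + 25*g^2*l - 2*g*l^2 - l^3)/(6*g^3 + g^2*l - 6*g*l^2 - l^3)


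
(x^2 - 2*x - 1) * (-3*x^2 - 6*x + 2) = -3*x^4 + 17*x^2 + 2*x - 2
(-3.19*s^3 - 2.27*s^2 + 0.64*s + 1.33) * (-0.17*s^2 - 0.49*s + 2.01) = 0.5423*s^5 + 1.949*s^4 - 5.4084*s^3 - 5.1024*s^2 + 0.6347*s + 2.6733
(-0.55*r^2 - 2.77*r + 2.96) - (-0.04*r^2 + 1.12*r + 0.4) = -0.51*r^2 - 3.89*r + 2.56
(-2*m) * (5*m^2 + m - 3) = -10*m^3 - 2*m^2 + 6*m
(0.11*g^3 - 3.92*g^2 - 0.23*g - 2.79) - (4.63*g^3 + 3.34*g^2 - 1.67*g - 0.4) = -4.52*g^3 - 7.26*g^2 + 1.44*g - 2.39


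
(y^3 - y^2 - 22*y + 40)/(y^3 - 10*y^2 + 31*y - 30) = (y^2 + y - 20)/(y^2 - 8*y + 15)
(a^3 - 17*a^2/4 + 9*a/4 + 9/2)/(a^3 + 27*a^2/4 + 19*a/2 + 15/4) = (a^2 - 5*a + 6)/(a^2 + 6*a + 5)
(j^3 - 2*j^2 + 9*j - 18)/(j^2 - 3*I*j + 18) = (j^2 - j*(2 + 3*I) + 6*I)/(j - 6*I)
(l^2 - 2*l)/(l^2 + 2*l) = (l - 2)/(l + 2)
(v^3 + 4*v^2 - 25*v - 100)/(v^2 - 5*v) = v + 9 + 20/v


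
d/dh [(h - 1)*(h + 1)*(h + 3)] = 3*h^2 + 6*h - 1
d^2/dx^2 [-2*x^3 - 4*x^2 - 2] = -12*x - 8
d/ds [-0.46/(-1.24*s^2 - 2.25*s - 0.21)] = (-1.1408*s - 1.035)/(1.24*s^2 + 2.25*s + 0.21)^2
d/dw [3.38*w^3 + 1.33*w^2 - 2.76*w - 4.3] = 10.14*w^2 + 2.66*w - 2.76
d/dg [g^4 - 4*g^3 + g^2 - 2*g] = 4*g^3 - 12*g^2 + 2*g - 2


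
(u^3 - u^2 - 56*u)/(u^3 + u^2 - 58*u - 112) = u/(u + 2)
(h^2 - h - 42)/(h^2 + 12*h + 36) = (h - 7)/(h + 6)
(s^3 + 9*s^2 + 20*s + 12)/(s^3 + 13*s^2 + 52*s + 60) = (s + 1)/(s + 5)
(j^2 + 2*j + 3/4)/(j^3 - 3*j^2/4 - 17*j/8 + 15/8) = 2*(2*j + 1)/(4*j^2 - 9*j + 5)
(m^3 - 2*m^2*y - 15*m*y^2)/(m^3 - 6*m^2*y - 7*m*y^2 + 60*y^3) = m/(m - 4*y)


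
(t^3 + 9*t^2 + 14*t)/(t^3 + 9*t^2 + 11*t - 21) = t*(t + 2)/(t^2 + 2*t - 3)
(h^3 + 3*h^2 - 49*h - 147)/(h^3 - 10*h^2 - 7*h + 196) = (h^2 + 10*h + 21)/(h^2 - 3*h - 28)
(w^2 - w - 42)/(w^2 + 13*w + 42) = (w - 7)/(w + 7)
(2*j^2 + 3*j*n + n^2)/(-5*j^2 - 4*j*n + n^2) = (-2*j - n)/(5*j - n)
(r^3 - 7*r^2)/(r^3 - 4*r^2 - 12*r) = r*(7 - r)/(-r^2 + 4*r + 12)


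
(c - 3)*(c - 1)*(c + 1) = c^3 - 3*c^2 - c + 3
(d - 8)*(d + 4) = d^2 - 4*d - 32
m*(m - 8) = m^2 - 8*m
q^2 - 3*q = q*(q - 3)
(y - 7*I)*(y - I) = y^2 - 8*I*y - 7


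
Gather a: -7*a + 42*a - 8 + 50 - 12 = 35*a + 30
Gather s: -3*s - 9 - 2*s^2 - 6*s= -2*s^2 - 9*s - 9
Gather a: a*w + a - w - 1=a*(w + 1) - w - 1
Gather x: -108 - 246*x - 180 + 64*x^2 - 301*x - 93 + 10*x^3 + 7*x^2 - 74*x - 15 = 10*x^3 + 71*x^2 - 621*x - 396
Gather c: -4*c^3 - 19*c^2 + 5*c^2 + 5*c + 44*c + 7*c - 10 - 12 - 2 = -4*c^3 - 14*c^2 + 56*c - 24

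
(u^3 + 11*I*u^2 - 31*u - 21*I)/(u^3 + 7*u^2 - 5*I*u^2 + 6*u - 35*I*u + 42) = (u^2 + 10*I*u - 21)/(u^2 + u*(7 - 6*I) - 42*I)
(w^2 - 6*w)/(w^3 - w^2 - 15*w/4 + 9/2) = 4*w*(w - 6)/(4*w^3 - 4*w^2 - 15*w + 18)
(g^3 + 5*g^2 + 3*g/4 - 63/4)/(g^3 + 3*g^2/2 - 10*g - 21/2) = (2*g^2 + 3*g - 9)/(2*(g^2 - 2*g - 3))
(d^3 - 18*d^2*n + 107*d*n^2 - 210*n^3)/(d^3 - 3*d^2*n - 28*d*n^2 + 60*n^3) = (d^2 - 12*d*n + 35*n^2)/(d^2 + 3*d*n - 10*n^2)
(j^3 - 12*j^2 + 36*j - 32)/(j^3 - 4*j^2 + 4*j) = (j - 8)/j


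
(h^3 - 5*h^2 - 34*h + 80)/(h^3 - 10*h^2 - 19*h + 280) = (h - 2)/(h - 7)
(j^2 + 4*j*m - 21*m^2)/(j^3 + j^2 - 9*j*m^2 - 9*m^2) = (j + 7*m)/(j^2 + 3*j*m + j + 3*m)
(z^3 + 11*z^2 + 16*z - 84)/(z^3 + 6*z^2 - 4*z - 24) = (z + 7)/(z + 2)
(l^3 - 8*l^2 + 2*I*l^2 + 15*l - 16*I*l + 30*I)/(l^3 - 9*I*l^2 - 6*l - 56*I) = (l^2 - 8*l + 15)/(l^2 - 11*I*l - 28)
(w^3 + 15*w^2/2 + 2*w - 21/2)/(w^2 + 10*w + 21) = (2*w^2 + w - 3)/(2*(w + 3))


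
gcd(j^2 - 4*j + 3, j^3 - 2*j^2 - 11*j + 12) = j - 1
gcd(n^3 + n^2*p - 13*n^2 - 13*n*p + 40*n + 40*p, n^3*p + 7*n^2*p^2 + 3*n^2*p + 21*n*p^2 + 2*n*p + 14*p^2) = 1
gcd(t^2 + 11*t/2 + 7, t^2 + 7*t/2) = t + 7/2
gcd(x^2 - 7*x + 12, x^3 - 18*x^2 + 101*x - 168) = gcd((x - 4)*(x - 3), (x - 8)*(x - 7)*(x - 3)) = x - 3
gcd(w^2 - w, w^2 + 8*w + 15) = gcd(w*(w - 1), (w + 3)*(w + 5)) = 1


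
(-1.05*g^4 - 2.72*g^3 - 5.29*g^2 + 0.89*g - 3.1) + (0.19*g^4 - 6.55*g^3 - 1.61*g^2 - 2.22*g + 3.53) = -0.86*g^4 - 9.27*g^3 - 6.9*g^2 - 1.33*g + 0.43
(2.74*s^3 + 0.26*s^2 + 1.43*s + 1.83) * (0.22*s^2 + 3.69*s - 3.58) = 0.6028*s^5 + 10.1678*s^4 - 8.5352*s^3 + 4.7485*s^2 + 1.6333*s - 6.5514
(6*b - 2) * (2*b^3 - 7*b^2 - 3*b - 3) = 12*b^4 - 46*b^3 - 4*b^2 - 12*b + 6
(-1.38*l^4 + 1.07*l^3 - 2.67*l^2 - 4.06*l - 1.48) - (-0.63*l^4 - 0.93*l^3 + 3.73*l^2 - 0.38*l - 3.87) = -0.75*l^4 + 2.0*l^3 - 6.4*l^2 - 3.68*l + 2.39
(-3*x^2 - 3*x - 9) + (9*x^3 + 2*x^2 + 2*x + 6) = 9*x^3 - x^2 - x - 3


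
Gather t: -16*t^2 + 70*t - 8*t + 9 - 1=-16*t^2 + 62*t + 8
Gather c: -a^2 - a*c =-a^2 - a*c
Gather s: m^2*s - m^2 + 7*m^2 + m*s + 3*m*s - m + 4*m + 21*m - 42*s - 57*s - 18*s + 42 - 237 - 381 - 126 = 6*m^2 + 24*m + s*(m^2 + 4*m - 117) - 702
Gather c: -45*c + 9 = 9 - 45*c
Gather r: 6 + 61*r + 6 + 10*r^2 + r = 10*r^2 + 62*r + 12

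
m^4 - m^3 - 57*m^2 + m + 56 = (m - 8)*(m - 1)*(m + 1)*(m + 7)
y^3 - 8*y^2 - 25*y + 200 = (y - 8)*(y - 5)*(y + 5)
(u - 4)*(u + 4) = u^2 - 16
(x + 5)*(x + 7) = x^2 + 12*x + 35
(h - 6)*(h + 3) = h^2 - 3*h - 18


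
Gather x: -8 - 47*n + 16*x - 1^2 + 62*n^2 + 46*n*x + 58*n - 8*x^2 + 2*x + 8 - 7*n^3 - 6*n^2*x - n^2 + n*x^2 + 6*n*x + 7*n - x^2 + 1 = -7*n^3 + 61*n^2 + 18*n + x^2*(n - 9) + x*(-6*n^2 + 52*n + 18)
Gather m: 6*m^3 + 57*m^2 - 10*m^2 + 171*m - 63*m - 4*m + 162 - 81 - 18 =6*m^3 + 47*m^2 + 104*m + 63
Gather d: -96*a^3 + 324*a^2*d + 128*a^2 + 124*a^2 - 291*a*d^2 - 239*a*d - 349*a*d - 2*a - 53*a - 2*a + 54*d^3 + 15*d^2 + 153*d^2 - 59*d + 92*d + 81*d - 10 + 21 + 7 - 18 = -96*a^3 + 252*a^2 - 57*a + 54*d^3 + d^2*(168 - 291*a) + d*(324*a^2 - 588*a + 114)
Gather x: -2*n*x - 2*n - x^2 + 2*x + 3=-2*n - x^2 + x*(2 - 2*n) + 3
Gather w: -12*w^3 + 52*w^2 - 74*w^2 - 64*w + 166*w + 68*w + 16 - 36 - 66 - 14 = -12*w^3 - 22*w^2 + 170*w - 100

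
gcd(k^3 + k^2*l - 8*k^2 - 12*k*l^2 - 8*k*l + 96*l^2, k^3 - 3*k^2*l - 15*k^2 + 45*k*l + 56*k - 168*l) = k^2 - 3*k*l - 8*k + 24*l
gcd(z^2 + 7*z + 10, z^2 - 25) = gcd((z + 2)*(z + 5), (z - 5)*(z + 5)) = z + 5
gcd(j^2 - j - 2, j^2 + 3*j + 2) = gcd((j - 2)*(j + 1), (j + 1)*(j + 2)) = j + 1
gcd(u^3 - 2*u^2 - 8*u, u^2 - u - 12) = u - 4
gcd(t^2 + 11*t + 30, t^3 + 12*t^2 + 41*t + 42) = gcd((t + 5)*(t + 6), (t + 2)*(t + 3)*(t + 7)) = 1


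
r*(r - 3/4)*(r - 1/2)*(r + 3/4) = r^4 - r^3/2 - 9*r^2/16 + 9*r/32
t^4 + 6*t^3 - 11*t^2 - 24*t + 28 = (t - 2)*(t - 1)*(t + 2)*(t + 7)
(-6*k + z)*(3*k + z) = -18*k^2 - 3*k*z + z^2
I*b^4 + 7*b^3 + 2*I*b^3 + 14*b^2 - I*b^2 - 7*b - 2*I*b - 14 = (b - 1)*(b + 2)*(b - 7*I)*(I*b + I)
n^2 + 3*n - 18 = (n - 3)*(n + 6)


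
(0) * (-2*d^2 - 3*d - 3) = 0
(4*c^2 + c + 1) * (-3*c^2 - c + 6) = -12*c^4 - 7*c^3 + 20*c^2 + 5*c + 6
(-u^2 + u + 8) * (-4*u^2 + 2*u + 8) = 4*u^4 - 6*u^3 - 38*u^2 + 24*u + 64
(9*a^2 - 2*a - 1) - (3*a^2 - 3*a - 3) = 6*a^2 + a + 2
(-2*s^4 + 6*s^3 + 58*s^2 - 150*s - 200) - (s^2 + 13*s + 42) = -2*s^4 + 6*s^3 + 57*s^2 - 163*s - 242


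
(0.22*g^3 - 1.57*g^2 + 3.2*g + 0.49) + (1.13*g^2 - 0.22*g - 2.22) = 0.22*g^3 - 0.44*g^2 + 2.98*g - 1.73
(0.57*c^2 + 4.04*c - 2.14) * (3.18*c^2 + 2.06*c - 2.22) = 1.8126*c^4 + 14.0214*c^3 + 0.251799999999999*c^2 - 13.3772*c + 4.7508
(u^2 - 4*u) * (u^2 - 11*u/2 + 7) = u^4 - 19*u^3/2 + 29*u^2 - 28*u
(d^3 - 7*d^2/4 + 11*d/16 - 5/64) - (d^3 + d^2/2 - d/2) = -9*d^2/4 + 19*d/16 - 5/64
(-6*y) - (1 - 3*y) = -3*y - 1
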